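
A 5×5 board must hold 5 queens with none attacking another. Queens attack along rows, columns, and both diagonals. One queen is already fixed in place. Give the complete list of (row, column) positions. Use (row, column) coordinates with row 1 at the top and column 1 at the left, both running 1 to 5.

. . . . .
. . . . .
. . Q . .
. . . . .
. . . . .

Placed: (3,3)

Row 1: attacked by (3,3)→{1,3,5}. Safe: 2, 4. Place at column 2.
Row 2: attacked by (1,2)→{1,2,3}; (3,3)→{2,3,4}. Safe: 5. Place at column 5.
Row 4: attacked by (1,2)→{2,5}; (2,5)→{3,5}; (3,3)→{2,3,4}. Safe: 1. Place at column 1.
Row 5: attacked by (1,2)→{2}; (2,5)→{2,5}; (3,3)→{1,3,5}; (4,1)→{1,2}. Safe: 4. Place at column 4.
Columns [2, 5, 3, 1, 4], r−c [-1, -3, 0, 3, 1], r+c [3, 7, 6, 5, 9] are all distinct, so no two queens attack.

(1,2) (2,5) (3,3) (4,1) (5,4)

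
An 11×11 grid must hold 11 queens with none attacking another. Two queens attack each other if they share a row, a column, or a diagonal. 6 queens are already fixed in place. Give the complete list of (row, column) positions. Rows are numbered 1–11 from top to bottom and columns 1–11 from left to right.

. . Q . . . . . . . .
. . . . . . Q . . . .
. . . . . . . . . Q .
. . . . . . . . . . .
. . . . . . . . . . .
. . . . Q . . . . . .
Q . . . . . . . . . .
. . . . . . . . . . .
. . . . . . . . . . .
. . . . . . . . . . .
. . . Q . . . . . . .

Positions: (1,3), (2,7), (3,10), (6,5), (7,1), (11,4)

(1,3) (2,7) (3,10) (4,8) (5,2) (6,5) (7,1) (8,6) (9,9) (10,11) (11,4)

Row 4: attacked by (1,3)→{3,6}; (2,7)→{5,7,9}; (3,10)→{9,10,11}; (6,5)→{3,5,7}; (7,1)→{1,4}; (11,4)→{4,11}. Safe: 2, 8. Place at column 8.
Row 5: attacked by (1,3)→{3,7}; (2,7)→{4,7,10}; (3,10)→{8,10}; (4,8)→{7,8,9}; (6,5)→{4,5,6}; (7,1)→{1,3}; (11,4)→{4,10}. Safe: 2, 11. Place at column 2.
Row 8: attacked by (1,3)→{3,10}; (2,7)→{1,7}; (3,10)→{5,10}; (4,8)→{4,8}; (5,2)→{2,5}; (6,5)→{3,5,7}; (7,1)→{1,2}; (11,4)→{1,4,7}. Safe: 6, 9, 11. Place at column 6.
Row 9: attacked by (1,3)→{3,11}; (2,7)→{7}; (3,10)→{4,10}; (4,8)→{3,8}; (5,2)→{2,6}; (6,5)→{2,5,8}; (7,1)→{1,3}; (8,6)→{5,6,7}; (11,4)→{2,4,6}. Safe: 9. Place at column 9.
Row 10: attacked by (1,3)→{3}; (2,7)→{7}; (3,10)→{3,10}; (4,8)→{2,8}; (5,2)→{2,7}; (6,5)→{1,5,9}; (7,1)→{1,4}; (8,6)→{4,6,8}; (9,9)→{8,9,10}; (11,4)→{3,4,5}. Safe: 11. Place at column 11.
Columns [3, 7, 10, 8, 2, 5, 1, 6, 9, 11, 4], r−c [-2, -5, -7, -4, 3, 1, 6, 2, 0, -1, 7], r+c [4, 9, 13, 12, 7, 11, 8, 14, 18, 21, 15] are all distinct, so no two queens attack.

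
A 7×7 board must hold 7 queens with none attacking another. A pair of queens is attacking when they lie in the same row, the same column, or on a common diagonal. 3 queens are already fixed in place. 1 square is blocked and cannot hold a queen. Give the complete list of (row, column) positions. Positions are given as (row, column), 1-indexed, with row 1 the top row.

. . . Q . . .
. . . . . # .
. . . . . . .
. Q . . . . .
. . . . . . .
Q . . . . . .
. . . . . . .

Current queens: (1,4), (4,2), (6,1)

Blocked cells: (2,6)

(1,4) (2,7) (3,5) (4,2) (5,6) (6,1) (7,3)

Row 2: attacked by (1,4)→{3,4,5}; (4,2)→{2,4}; (6,1)→{1,5}. Blocked: 6. Safe: 7. Place at column 7.
Row 3: attacked by (1,4)→{2,4,6}; (2,7)→{6,7}; (4,2)→{1,2,3}; (6,1)→{1,4}. Safe: 5. Place at column 5.
Row 5: attacked by (1,4)→{4}; (2,7)→{4,7}; (3,5)→{3,5,7}; (4,2)→{1,2,3}; (6,1)→{1,2}. Safe: 6. Place at column 6.
Row 7: attacked by (1,4)→{4}; (2,7)→{2,7}; (3,5)→{1,5}; (4,2)→{2,5}; (5,6)→{4,6}; (6,1)→{1,2}. Safe: 3. Place at column 3.
Columns [4, 7, 5, 2, 6, 1, 3], r−c [-3, -5, -2, 2, -1, 5, 4], r+c [5, 9, 8, 6, 11, 7, 10] are all distinct, so no two queens attack.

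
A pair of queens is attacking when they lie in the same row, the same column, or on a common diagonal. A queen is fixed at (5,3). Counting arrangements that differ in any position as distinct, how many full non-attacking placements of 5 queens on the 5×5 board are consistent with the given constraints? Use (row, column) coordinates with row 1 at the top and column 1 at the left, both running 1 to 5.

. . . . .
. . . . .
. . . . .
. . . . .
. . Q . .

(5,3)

Branch on row 1: col 1 → 1; col 2 → 0; col 4 → 0; col 5 → 1.
Sum: 1 + 0 + 0 + 1 = 2.

2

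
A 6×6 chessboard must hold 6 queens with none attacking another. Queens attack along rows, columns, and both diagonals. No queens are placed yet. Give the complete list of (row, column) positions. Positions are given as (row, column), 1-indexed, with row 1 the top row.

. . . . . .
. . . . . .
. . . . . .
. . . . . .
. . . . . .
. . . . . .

(1,5) (2,3) (3,1) (4,6) (5,4) (6,2)

Row 1: Safe: 1, 2, 3, 4, 5, 6. Place at column 5.
Row 2: attacked by (1,5)→{4,5,6}. Safe: 1, 2, 3. Place at column 3.
Row 3: attacked by (1,5)→{3,5}; (2,3)→{2,3,4}. Safe: 1, 6. Place at column 1.
Row 4: attacked by (1,5)→{2,5}; (2,3)→{1,3,5}; (3,1)→{1,2}. Safe: 4, 6. Place at column 6.
Row 5: attacked by (1,5)→{1,5}; (2,3)→{3,6}; (3,1)→{1,3}; (4,6)→{5,6}. Safe: 2, 4. Place at column 4.
Row 6: attacked by (1,5)→{5}; (2,3)→{3}; (3,1)→{1,4}; (4,6)→{4,6}; (5,4)→{3,4,5}. Safe: 2. Place at column 2.
Columns [5, 3, 1, 6, 4, 2], r−c [-4, -1, 2, -2, 1, 4], r+c [6, 5, 4, 10, 9, 8] are all distinct, so no two queens attack.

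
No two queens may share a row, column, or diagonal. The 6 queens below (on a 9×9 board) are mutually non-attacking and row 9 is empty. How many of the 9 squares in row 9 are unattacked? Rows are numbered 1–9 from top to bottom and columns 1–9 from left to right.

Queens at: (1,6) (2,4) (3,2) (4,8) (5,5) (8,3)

(1,6) attacks row 9 at column 6.
(2,4) attacks row 9 at column 4.
(3,2) attacks row 9 at column 2 and diagonals 8.
(4,8) attacks row 9 at column 8 and diagonals 3.
(5,5) attacks row 9 at column 5 and diagonals 1, 9.
(8,3) attacks row 9 at column 3 and diagonals 2, 4.
Attacked columns: {1, 2, 3, 4, 5, 6, 8, 9}. Safe: {7}.

1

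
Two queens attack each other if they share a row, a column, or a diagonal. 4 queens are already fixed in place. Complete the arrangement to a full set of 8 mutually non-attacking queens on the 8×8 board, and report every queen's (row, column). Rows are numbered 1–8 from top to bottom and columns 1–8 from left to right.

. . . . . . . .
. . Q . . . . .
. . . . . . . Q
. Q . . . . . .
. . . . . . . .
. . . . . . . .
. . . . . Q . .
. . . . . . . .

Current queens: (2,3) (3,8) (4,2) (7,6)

(1,7) (2,3) (3,8) (4,2) (5,5) (6,1) (7,6) (8,4)

Row 1: attacked by (2,3)→{2,3,4}; (3,8)→{6,8}; (4,2)→{2,5}; (7,6)→{6}. Safe: 1, 7. Place at column 7.
Row 5: attacked by (1,7)→{3,7}; (2,3)→{3,6}; (3,8)→{6,8}; (4,2)→{1,2,3}; (7,6)→{4,6,8}. Safe: 5. Place at column 5.
Row 6: attacked by (1,7)→{2,7}; (2,3)→{3,7}; (3,8)→{5,8}; (4,2)→{2,4}; (5,5)→{4,5,6}; (7,6)→{5,6,7}. Safe: 1. Place at column 1.
Row 8: attacked by (1,7)→{7}; (2,3)→{3}; (3,8)→{3,8}; (4,2)→{2,6}; (5,5)→{2,5,8}; (6,1)→{1,3}; (7,6)→{5,6,7}. Safe: 4. Place at column 4.
Columns [7, 3, 8, 2, 5, 1, 6, 4], r−c [-6, -1, -5, 2, 0, 5, 1, 4], r+c [8, 5, 11, 6, 10, 7, 13, 12] are all distinct, so no two queens attack.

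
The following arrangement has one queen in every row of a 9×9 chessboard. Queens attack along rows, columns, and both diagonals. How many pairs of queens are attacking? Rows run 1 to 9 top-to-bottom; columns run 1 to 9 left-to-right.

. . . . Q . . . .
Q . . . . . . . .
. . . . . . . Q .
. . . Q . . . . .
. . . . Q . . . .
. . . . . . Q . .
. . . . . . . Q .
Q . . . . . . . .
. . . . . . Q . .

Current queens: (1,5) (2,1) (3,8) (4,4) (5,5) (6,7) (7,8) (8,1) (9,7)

Same column: (1,5)–(5,5) (column 5); (2,1)–(8,1) (column 1); (3,8)–(7,8) (column 8); (6,7)–(9,7) (column 7).
Same diagonal: (4,4)–(5,5) (|4−5| = |4−5| = 1); (6,7)–(7,8) (|6−7| = |7−8| = 1).
Total attacking pairs: 6.

6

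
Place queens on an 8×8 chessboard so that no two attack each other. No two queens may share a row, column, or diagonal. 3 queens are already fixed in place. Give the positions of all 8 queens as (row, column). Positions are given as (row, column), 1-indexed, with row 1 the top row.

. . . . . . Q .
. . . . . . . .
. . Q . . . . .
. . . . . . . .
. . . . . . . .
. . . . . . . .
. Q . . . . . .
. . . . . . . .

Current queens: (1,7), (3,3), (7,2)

Row 2: attacked by (1,7)→{6,7,8}; (3,3)→{2,3,4}; (7,2)→{2,7}. Safe: 1, 5. Place at column 1.
Row 4: attacked by (1,7)→{4,7}; (2,1)→{1,3}; (3,3)→{2,3,4}; (7,2)→{2,5}. Safe: 6, 8. Place at column 8.
Row 5: attacked by (1,7)→{3,7}; (2,1)→{1,4}; (3,3)→{1,3,5}; (4,8)→{7,8}; (7,2)→{2,4}. Safe: 6. Place at column 6.
Row 6: attacked by (1,7)→{2,7}; (2,1)→{1,5}; (3,3)→{3,6}; (4,8)→{6,8}; (5,6)→{5,6,7}; (7,2)→{1,2,3}. Safe: 4. Place at column 4.
Row 8: attacked by (1,7)→{7}; (2,1)→{1,7}; (3,3)→{3,8}; (4,8)→{4,8}; (5,6)→{3,6}; (6,4)→{2,4,6}; (7,2)→{1,2,3}. Safe: 5. Place at column 5.
Columns [7, 1, 3, 8, 6, 4, 2, 5], r−c [-6, 1, 0, -4, -1, 2, 5, 3], r+c [8, 3, 6, 12, 11, 10, 9, 13] are all distinct, so no two queens attack.

(1,7) (2,1) (3,3) (4,8) (5,6) (6,4) (7,2) (8,5)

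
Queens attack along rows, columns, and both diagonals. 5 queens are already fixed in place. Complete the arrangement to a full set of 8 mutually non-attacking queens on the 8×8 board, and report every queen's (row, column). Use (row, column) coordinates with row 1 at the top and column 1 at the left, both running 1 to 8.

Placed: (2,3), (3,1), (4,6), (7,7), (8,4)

Row 1: attacked by (2,3)→{2,3,4}; (3,1)→{1,3}; (4,6)→{3,6}; (7,7)→{1,7}; (8,4)→{4}. Safe: 5, 8. Place at column 8.
Row 5: attacked by (1,8)→{4,8}; (2,3)→{3,6}; (3,1)→{1,3}; (4,6)→{5,6,7}; (7,7)→{5,7}; (8,4)→{1,4,7}. Safe: 2. Place at column 2.
Row 6: attacked by (1,8)→{3,8}; (2,3)→{3,7}; (3,1)→{1,4}; (4,6)→{4,6,8}; (5,2)→{1,2,3}; (7,7)→{6,7,8}; (8,4)→{2,4,6}. Safe: 5. Place at column 5.
Columns [8, 3, 1, 6, 2, 5, 7, 4], r−c [-7, -1, 2, -2, 3, 1, 0, 4], r+c [9, 5, 4, 10, 7, 11, 14, 12] are all distinct, so no two queens attack.

(1,8) (2,3) (3,1) (4,6) (5,2) (6,5) (7,7) (8,4)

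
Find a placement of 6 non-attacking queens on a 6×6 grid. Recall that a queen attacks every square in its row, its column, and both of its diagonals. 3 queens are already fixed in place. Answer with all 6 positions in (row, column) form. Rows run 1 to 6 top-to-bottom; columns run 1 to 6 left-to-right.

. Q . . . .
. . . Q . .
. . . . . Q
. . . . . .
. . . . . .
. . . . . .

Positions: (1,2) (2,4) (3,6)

Row 4: attacked by (1,2)→{2,5}; (2,4)→{2,4,6}; (3,6)→{5,6}. Safe: 1, 3. Place at column 1.
Row 5: attacked by (1,2)→{2,6}; (2,4)→{1,4}; (3,6)→{4,6}; (4,1)→{1,2}. Safe: 3, 5. Place at column 3.
Row 6: attacked by (1,2)→{2}; (2,4)→{4}; (3,6)→{3,6}; (4,1)→{1,3}; (5,3)→{2,3,4}. Safe: 5. Place at column 5.
Columns [2, 4, 6, 1, 3, 5], r−c [-1, -2, -3, 3, 2, 1], r+c [3, 6, 9, 5, 8, 11] are all distinct, so no two queens attack.

(1,2) (2,4) (3,6) (4,1) (5,3) (6,5)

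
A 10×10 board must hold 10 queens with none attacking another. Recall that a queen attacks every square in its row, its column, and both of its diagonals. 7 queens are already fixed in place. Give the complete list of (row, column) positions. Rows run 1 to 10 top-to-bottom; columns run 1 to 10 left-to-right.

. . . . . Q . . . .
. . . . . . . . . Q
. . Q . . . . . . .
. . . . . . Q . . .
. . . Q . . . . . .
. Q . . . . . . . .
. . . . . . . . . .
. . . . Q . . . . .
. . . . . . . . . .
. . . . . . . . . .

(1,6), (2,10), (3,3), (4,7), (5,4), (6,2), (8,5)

(1,6) (2,10) (3,3) (4,7) (5,4) (6,2) (7,9) (8,5) (9,1) (10,8)

Row 7: attacked by (1,6)→{6}; (2,10)→{5,10}; (3,3)→{3,7}; (4,7)→{4,7,10}; (5,4)→{2,4,6}; (6,2)→{1,2,3}; (8,5)→{4,5,6}. Safe: 8, 9. Place at column 9.
Row 9: attacked by (1,6)→{6}; (2,10)→{3,10}; (3,3)→{3,9}; (4,7)→{2,7}; (5,4)→{4,8}; (6,2)→{2,5}; (7,9)→{7,9}; (8,5)→{4,5,6}. Safe: 1. Place at column 1.
Row 10: attacked by (1,6)→{6}; (2,10)→{2,10}; (3,3)→{3,10}; (4,7)→{1,7}; (5,4)→{4,9}; (6,2)→{2,6}; (7,9)→{6,9}; (8,5)→{3,5,7}; (9,1)→{1,2}. Safe: 8. Place at column 8.
Columns [6, 10, 3, 7, 4, 2, 9, 5, 1, 8], r−c [-5, -8, 0, -3, 1, 4, -2, 3, 8, 2], r+c [7, 12, 6, 11, 9, 8, 16, 13, 10, 18] are all distinct, so no two queens attack.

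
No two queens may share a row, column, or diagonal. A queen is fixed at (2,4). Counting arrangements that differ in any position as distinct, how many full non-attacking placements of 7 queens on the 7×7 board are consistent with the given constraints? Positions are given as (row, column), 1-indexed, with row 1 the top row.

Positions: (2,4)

Branch on row 1: col 1 → 1; col 2 → 2; col 6 → 2; col 7 → 1.
Sum: 1 + 2 + 2 + 1 = 6.

6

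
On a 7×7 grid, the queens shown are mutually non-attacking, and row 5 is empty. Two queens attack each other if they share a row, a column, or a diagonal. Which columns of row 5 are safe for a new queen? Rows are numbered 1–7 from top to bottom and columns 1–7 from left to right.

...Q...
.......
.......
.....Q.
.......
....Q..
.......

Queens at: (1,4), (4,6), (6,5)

columns 1, 2, 3

(1,4) attacks row 5 at column 4.
(4,6) attacks row 5 at column 6 and diagonals 5, 7.
(6,5) attacks row 5 at column 5 and diagonals 4, 6.
Attacked columns: {4, 5, 6, 7}. Safe: {1, 2, 3}.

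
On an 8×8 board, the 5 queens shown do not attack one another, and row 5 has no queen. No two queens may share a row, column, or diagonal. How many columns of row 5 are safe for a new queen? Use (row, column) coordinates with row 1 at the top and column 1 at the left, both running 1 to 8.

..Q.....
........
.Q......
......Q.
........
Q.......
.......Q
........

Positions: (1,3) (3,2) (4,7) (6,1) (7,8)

1

(1,3) attacks row 5 at column 3 and diagonals 7.
(3,2) attacks row 5 at column 2 and diagonals 4.
(4,7) attacks row 5 at column 7 and diagonals 6, 8.
(6,1) attacks row 5 at column 1 and diagonals 2.
(7,8) attacks row 5 at column 8 and diagonals 6.
Attacked columns: {1, 2, 3, 4, 6, 7, 8}. Safe: {5}.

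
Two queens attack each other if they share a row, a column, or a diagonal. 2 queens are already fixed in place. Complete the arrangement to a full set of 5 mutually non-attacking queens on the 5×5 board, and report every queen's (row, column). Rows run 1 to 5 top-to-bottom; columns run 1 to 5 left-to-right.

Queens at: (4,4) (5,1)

Row 1: attacked by (4,4)→{1,4}; (5,1)→{1,5}. Safe: 2, 3. Place at column 3.
Row 2: attacked by (1,3)→{2,3,4}; (4,4)→{2,4}; (5,1)→{1,4}. Safe: 5. Place at column 5.
Row 3: attacked by (1,3)→{1,3,5}; (2,5)→{4,5}; (4,4)→{3,4,5}; (5,1)→{1,3}. Safe: 2. Place at column 2.
Columns [3, 5, 2, 4, 1], r−c [-2, -3, 1, 0, 4], r+c [4, 7, 5, 8, 6] are all distinct, so no two queens attack.

(1,3) (2,5) (3,2) (4,4) (5,1)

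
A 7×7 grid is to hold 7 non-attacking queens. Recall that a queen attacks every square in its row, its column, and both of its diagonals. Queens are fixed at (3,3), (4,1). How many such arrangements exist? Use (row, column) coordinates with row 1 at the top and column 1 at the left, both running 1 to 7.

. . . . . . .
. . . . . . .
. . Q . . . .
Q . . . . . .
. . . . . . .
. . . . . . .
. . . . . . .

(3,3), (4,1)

2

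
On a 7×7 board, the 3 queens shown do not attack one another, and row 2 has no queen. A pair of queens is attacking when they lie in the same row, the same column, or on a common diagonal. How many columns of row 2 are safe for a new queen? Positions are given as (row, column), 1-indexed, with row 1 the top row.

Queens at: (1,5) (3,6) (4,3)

(1,5) attacks row 2 at column 5 and diagonals 4, 6.
(3,6) attacks row 2 at column 6 and diagonals 5, 7.
(4,3) attacks row 2 at column 3 and diagonals 1, 5.
Attacked columns: {1, 3, 4, 5, 6, 7}. Safe: {2}.

1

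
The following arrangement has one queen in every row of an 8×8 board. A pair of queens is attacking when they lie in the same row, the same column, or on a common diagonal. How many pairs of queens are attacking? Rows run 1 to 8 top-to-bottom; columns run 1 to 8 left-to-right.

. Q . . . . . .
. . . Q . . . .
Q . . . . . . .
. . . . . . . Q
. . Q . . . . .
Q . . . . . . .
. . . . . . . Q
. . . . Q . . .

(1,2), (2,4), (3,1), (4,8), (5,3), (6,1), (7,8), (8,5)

4

Same column: (3,1)–(6,1) (column 1); (4,8)–(7,8) (column 8).
Same diagonal: (1,2)–(7,8) (|1−7| = |2−8| = 6); (3,1)–(5,3) (|3−5| = |1−3| = 2).
Total attacking pairs: 4.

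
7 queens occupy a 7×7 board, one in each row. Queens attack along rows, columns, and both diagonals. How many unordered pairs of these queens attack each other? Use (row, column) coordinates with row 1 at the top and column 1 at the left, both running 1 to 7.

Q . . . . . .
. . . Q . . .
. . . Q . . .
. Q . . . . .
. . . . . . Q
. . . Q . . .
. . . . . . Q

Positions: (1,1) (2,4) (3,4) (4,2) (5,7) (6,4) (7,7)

Same column: (2,4)–(3,4) (column 4); (2,4)–(6,4) (column 4); (3,4)–(6,4) (column 4); (5,7)–(7,7) (column 7).
Same diagonal: (1,1)–(7,7) (|1−7| = |1−7| = 6); (2,4)–(4,2) (|2−4| = |4−2| = 2); (2,4)–(5,7) (|2−5| = |4−7| = 3); (4,2)–(6,4) (|4−6| = |2−4| = 2).
Total attacking pairs: 8.

8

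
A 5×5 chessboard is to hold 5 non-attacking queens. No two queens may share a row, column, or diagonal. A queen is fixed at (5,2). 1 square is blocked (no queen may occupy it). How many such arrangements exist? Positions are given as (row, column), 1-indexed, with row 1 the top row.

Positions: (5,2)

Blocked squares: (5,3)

2

Branch on row 1: col 1 → 0; col 3 → 0; col 4 → 1; col 5 → 1.
Sum: 0 + 0 + 1 + 1 = 2.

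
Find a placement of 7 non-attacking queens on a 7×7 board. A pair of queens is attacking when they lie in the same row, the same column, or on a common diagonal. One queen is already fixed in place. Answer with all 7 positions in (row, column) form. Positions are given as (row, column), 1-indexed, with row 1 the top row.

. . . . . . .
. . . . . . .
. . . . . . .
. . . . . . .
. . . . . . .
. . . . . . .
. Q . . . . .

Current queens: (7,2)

Row 1: attacked by (7,2)→{2}. Safe: 1, 3, 4, 5, 6, 7. Place at column 7.
Row 2: attacked by (1,7)→{6,7}; (7,2)→{2,7}. Safe: 1, 3, 4, 5. Place at column 5.
Row 3: attacked by (1,7)→{5,7}; (2,5)→{4,5,6}; (7,2)→{2,6}. Safe: 1, 3. Place at column 3.
Row 4: attacked by (1,7)→{4,7}; (2,5)→{3,5,7}; (3,3)→{2,3,4}; (7,2)→{2,5}. Safe: 1, 6. Place at column 1.
Row 5: attacked by (1,7)→{3,7}; (2,5)→{2,5}; (3,3)→{1,3,5}; (4,1)→{1,2}; (7,2)→{2,4}. Safe: 6. Place at column 6.
Row 6: attacked by (1,7)→{2,7}; (2,5)→{1,5}; (3,3)→{3,6}; (4,1)→{1,3}; (5,6)→{5,6,7}; (7,2)→{1,2,3}. Safe: 4. Place at column 4.
Columns [7, 5, 3, 1, 6, 4, 2], r−c [-6, -3, 0, 3, -1, 2, 5], r+c [8, 7, 6, 5, 11, 10, 9] are all distinct, so no two queens attack.

(1,7) (2,5) (3,3) (4,1) (5,6) (6,4) (7,2)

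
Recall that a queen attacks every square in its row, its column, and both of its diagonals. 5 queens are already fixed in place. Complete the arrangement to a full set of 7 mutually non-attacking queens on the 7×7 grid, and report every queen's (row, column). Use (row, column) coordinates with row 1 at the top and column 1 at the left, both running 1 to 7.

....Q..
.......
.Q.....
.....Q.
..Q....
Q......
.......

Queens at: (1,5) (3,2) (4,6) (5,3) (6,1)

(1,5) (2,7) (3,2) (4,6) (5,3) (6,1) (7,4)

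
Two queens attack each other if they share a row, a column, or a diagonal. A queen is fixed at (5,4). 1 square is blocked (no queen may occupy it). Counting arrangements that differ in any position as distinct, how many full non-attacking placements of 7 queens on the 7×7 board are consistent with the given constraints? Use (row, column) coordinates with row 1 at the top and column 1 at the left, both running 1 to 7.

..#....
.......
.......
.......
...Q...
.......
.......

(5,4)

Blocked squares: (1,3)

3

Branch on row 1: col 1 → 0; col 2 → 1; col 5 → 1; col 6 → 1; col 7 → 0.
Sum: 0 + 1 + 1 + 1 + 0 = 3.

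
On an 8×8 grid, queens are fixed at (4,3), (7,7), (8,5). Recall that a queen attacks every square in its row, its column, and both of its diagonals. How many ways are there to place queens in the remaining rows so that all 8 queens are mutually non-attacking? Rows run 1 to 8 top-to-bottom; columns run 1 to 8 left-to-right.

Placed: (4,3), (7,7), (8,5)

Branch on row 1: col 2 → 1; col 4 → 1; col 8 → 1.
Sum: 1 + 1 + 1 = 3.

3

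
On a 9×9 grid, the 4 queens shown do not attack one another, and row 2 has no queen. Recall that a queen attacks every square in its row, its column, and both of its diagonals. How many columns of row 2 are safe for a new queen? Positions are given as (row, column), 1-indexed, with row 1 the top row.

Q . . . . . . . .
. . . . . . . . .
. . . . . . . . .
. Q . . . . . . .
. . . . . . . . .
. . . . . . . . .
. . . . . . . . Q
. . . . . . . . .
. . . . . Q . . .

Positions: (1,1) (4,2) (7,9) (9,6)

4

(1,1) attacks row 2 at column 1 and diagonals 2.
(4,2) attacks row 2 at column 2 and diagonals 4.
(7,9) attacks row 2 at column 9 and diagonals 4.
(9,6) attacks row 2 at column 6.
Attacked columns: {1, 2, 4, 6, 9}. Safe: {3, 5, 7, 8}.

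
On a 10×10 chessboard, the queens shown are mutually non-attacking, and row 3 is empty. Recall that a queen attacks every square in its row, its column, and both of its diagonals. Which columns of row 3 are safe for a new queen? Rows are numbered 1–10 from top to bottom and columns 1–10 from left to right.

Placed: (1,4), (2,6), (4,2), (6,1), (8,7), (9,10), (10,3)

columns 8, 9

(1,4) attacks row 3 at column 4 and diagonals 2, 6.
(2,6) attacks row 3 at column 6 and diagonals 5, 7.
(4,2) attacks row 3 at column 2 and diagonals 1, 3.
(6,1) attacks row 3 at column 1 and diagonals 4.
(8,7) attacks row 3 at column 7 and diagonals 2.
(9,10) attacks row 3 at column 10 and diagonals 4.
(10,3) attacks row 3 at column 3 and diagonals 10.
Attacked columns: {1, 2, 3, 4, 5, 6, 7, 10}. Safe: {8, 9}.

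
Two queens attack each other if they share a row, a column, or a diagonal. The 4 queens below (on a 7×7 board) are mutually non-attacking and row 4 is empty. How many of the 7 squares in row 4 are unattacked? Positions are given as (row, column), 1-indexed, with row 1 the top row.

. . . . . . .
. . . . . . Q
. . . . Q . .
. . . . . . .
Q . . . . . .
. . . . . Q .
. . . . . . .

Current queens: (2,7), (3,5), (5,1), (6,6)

(2,7) attacks row 4 at column 7 and diagonals 5.
(3,5) attacks row 4 at column 5 and diagonals 4, 6.
(5,1) attacks row 4 at column 1 and diagonals 2.
(6,6) attacks row 4 at column 6 and diagonals 4.
Attacked columns: {1, 2, 4, 5, 6, 7}. Safe: {3}.

1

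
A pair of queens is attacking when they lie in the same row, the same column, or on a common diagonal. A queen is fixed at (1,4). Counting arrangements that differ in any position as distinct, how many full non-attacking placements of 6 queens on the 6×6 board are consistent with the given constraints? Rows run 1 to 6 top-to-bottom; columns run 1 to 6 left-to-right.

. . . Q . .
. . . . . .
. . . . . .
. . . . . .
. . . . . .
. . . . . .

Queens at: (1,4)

1

Branch on row 2: col 1 → 1; col 2 → 0; col 6 → 0.
Sum: 1 + 0 + 0 = 1.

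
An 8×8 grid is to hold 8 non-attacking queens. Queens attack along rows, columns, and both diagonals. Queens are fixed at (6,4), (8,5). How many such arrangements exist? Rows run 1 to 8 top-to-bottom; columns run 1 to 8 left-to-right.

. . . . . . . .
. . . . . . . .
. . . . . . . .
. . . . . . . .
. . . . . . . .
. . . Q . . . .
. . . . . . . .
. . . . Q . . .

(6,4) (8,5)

Branch on row 1: col 1 → 1; col 2 → 1; col 3 → 2; col 6 → 0; col 7 → 2; col 8 → 0.
Sum: 1 + 1 + 2 + 0 + 2 + 0 = 6.

6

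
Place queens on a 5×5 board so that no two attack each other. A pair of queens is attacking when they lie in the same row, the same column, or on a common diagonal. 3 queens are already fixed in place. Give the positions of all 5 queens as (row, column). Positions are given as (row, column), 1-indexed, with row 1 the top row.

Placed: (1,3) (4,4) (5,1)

(1,3) (2,5) (3,2) (4,4) (5,1)

Row 2: attacked by (1,3)→{2,3,4}; (4,4)→{2,4}; (5,1)→{1,4}. Safe: 5. Place at column 5.
Row 3: attacked by (1,3)→{1,3,5}; (2,5)→{4,5}; (4,4)→{3,4,5}; (5,1)→{1,3}. Safe: 2. Place at column 2.
Columns [3, 5, 2, 4, 1], r−c [-2, -3, 1, 0, 4], r+c [4, 7, 5, 8, 6] are all distinct, so no two queens attack.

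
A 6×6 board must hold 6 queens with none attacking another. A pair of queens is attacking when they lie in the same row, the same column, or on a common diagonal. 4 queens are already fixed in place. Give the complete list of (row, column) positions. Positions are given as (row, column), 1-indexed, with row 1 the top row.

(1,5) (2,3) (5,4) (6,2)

Row 3: attacked by (1,5)→{3,5}; (2,3)→{2,3,4}; (5,4)→{2,4,6}; (6,2)→{2,5}. Safe: 1. Place at column 1.
Row 4: attacked by (1,5)→{2,5}; (2,3)→{1,3,5}; (3,1)→{1,2}; (5,4)→{3,4,5}; (6,2)→{2,4}. Safe: 6. Place at column 6.
Columns [5, 3, 1, 6, 4, 2], r−c [-4, -1, 2, -2, 1, 4], r+c [6, 5, 4, 10, 9, 8] are all distinct, so no two queens attack.

(1,5) (2,3) (3,1) (4,6) (5,4) (6,2)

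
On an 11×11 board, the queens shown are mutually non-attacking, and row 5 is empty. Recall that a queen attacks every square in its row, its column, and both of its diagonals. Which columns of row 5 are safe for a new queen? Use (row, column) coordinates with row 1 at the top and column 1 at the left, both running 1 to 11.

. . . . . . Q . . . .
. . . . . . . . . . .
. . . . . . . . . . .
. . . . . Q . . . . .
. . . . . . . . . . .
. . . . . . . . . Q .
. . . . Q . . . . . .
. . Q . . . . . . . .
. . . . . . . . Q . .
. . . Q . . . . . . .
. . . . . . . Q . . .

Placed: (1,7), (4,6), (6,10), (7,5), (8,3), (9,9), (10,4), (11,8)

columns 1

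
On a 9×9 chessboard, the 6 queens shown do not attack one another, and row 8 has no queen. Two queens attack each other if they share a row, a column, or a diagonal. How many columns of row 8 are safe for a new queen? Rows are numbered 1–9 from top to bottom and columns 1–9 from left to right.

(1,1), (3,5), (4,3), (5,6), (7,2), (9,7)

(1,1) attacks row 8 at column 1 and diagonals 8.
(3,5) attacks row 8 at column 5.
(4,3) attacks row 8 at column 3 and diagonals 7.
(5,6) attacks row 8 at column 6 and diagonals 3, 9.
(7,2) attacks row 8 at column 2 and diagonals 1, 3.
(9,7) attacks row 8 at column 7 and diagonals 6, 8.
Attacked columns: {1, 2, 3, 5, 6, 7, 8, 9}. Safe: {4}.

1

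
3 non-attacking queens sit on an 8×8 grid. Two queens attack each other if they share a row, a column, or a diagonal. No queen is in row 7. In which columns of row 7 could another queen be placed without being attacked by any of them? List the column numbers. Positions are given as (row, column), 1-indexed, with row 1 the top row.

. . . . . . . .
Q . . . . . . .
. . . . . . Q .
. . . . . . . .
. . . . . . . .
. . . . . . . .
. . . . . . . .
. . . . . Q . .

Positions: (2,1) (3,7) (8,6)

columns 2, 4, 8

(2,1) attacks row 7 at column 1 and diagonals 6.
(3,7) attacks row 7 at column 7 and diagonals 3.
(8,6) attacks row 7 at column 6 and diagonals 5, 7.
Attacked columns: {1, 3, 5, 6, 7}. Safe: {2, 4, 8}.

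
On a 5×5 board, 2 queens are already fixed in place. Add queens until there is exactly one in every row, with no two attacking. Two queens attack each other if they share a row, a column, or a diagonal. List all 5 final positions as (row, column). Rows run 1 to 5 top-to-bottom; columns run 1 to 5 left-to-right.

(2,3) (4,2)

(1,1) (2,3) (3,5) (4,2) (5,4)

Row 1: attacked by (2,3)→{2,3,4}; (4,2)→{2,5}. Safe: 1. Place at column 1.
Row 3: attacked by (1,1)→{1,3}; (2,3)→{2,3,4}; (4,2)→{1,2,3}. Safe: 5. Place at column 5.
Row 5: attacked by (1,1)→{1,5}; (2,3)→{3}; (3,5)→{3,5}; (4,2)→{1,2,3}. Safe: 4. Place at column 4.
Columns [1, 3, 5, 2, 4], r−c [0, -1, -2, 2, 1], r+c [2, 5, 8, 6, 9] are all distinct, so no two queens attack.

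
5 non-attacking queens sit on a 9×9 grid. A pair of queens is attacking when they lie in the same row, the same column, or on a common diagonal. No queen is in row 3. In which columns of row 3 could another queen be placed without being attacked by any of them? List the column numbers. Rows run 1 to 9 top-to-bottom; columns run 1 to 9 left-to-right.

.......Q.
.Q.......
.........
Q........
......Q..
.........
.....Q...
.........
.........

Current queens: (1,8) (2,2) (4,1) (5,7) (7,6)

columns 4

(1,8) attacks row 3 at column 8 and diagonals 6.
(2,2) attacks row 3 at column 2 and diagonals 1, 3.
(4,1) attacks row 3 at column 1 and diagonals 2.
(5,7) attacks row 3 at column 7 and diagonals 5, 9.
(7,6) attacks row 3 at column 6 and diagonals 2.
Attacked columns: {1, 2, 3, 5, 6, 7, 8, 9}. Safe: {4}.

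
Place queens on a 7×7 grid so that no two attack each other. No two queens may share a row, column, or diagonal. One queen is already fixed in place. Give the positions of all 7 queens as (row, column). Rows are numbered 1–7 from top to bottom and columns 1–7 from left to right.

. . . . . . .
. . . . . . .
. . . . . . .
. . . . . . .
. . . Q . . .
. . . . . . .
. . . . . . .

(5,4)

Row 1: attacked by (5,4)→{4}. Safe: 1, 2, 3, 5, 6, 7. Place at column 6.
Row 2: attacked by (1,6)→{5,6,7}; (5,4)→{1,4,7}. Safe: 2, 3. Place at column 2.
Row 3: attacked by (1,6)→{4,6}; (2,2)→{1,2,3}; (5,4)→{2,4,6}. Safe: 5, 7. Place at column 5.
Row 4: attacked by (1,6)→{3,6}; (2,2)→{2,4}; (3,5)→{4,5,6}; (5,4)→{3,4,5}. Safe: 1, 7. Place at column 1.
Row 6: attacked by (1,6)→{1,6}; (2,2)→{2,6}; (3,5)→{2,5}; (4,1)→{1,3}; (5,4)→{3,4,5}. Safe: 7. Place at column 7.
Row 7: attacked by (1,6)→{6}; (2,2)→{2,7}; (3,5)→{1,5}; (4,1)→{1,4}; (5,4)→{2,4,6}; (6,7)→{6,7}. Safe: 3. Place at column 3.
Columns [6, 2, 5, 1, 4, 7, 3], r−c [-5, 0, -2, 3, 1, -1, 4], r+c [7, 4, 8, 5, 9, 13, 10] are all distinct, so no two queens attack.

(1,6) (2,2) (3,5) (4,1) (5,4) (6,7) (7,3)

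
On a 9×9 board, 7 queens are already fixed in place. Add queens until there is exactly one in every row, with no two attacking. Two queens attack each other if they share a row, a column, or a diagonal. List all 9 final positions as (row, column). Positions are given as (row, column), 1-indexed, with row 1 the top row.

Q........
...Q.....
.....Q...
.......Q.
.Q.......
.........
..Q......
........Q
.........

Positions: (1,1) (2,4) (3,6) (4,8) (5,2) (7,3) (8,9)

Row 6: attacked by (1,1)→{1,6}; (2,4)→{4,8}; (3,6)→{3,6,9}; (4,8)→{6,8}; (5,2)→{1,2,3}; (7,3)→{2,3,4}; (8,9)→{7,9}. Safe: 5. Place at column 5.
Row 9: attacked by (1,1)→{1,9}; (2,4)→{4}; (3,6)→{6}; (4,8)→{3,8}; (5,2)→{2,6}; (6,5)→{2,5,8}; (7,3)→{1,3,5}; (8,9)→{8,9}. Safe: 7. Place at column 7.
Columns [1, 4, 6, 8, 2, 5, 3, 9, 7], r−c [0, -2, -3, -4, 3, 1, 4, -1, 2], r+c [2, 6, 9, 12, 7, 11, 10, 17, 16] are all distinct, so no two queens attack.

(1,1) (2,4) (3,6) (4,8) (5,2) (6,5) (7,3) (8,9) (9,7)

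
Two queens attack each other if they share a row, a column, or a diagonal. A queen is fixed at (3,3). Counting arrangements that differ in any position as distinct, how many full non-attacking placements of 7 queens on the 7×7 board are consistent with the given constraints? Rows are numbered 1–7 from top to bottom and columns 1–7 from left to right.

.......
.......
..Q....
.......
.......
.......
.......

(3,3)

Branch on row 1: col 2 → 2; col 4 → 2; col 6 → 1; col 7 → 1.
Sum: 2 + 2 + 1 + 1 = 6.

6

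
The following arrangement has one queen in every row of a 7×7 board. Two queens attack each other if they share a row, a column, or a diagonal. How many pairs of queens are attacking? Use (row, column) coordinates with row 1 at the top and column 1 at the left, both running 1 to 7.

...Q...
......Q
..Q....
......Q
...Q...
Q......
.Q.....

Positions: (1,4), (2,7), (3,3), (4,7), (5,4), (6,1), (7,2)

Same column: (1,4)–(5,4) (column 4); (2,7)–(4,7) (column 7).
Same diagonal: (1,4)–(4,7) (|1−4| = |4−7| = 3); (2,7)–(5,4) (|2−5| = |7−4| = 3); (2,7)–(7,2) (|2−7| = |7−2| = 5); (5,4)–(7,2) (|5−7| = |4−2| = 2); (6,1)–(7,2) (|6−7| = |1−2| = 1).
Total attacking pairs: 7.

7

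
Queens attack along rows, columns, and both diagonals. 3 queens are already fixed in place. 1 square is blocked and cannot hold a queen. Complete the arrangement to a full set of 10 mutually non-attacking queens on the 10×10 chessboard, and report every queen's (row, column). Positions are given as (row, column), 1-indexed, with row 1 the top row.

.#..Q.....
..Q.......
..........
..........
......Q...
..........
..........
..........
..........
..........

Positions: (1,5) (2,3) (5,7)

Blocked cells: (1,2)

(1,5) (2,3) (3,6) (4,10) (5,7) (6,4) (7,1) (8,8) (9,2) (10,9)

Row 3: attacked by (1,5)→{3,5,7}; (2,3)→{2,3,4}; (5,7)→{5,7,9}. Safe: 1, 6, 8, 10. Place at column 6.
Row 4: attacked by (1,5)→{2,5,8}; (2,3)→{1,3,5}; (3,6)→{5,6,7}; (5,7)→{6,7,8}. Safe: 4, 9, 10. Place at column 10.
Row 6: attacked by (1,5)→{5,10}; (2,3)→{3,7}; (3,6)→{3,6,9}; (4,10)→{8,10}; (5,7)→{6,7,8}. Safe: 1, 2, 4. Place at column 4.
Row 7: attacked by (1,5)→{5}; (2,3)→{3,8}; (3,6)→{2,6,10}; (4,10)→{7,10}; (5,7)→{5,7,9}; (6,4)→{3,4,5}. Safe: 1. Place at column 1.
Row 8: attacked by (1,5)→{5}; (2,3)→{3,9}; (3,6)→{1,6}; (4,10)→{6,10}; (5,7)→{4,7,10}; (6,4)→{2,4,6}; (7,1)→{1,2}. Safe: 8. Place at column 8.
Row 9: attacked by (1,5)→{5}; (2,3)→{3,10}; (3,6)→{6}; (4,10)→{5,10}; (5,7)→{3,7}; (6,4)→{1,4,7}; (7,1)→{1,3}; (8,8)→{7,8,9}. Safe: 2. Place at column 2.
Row 10: attacked by (1,5)→{5}; (2,3)→{3}; (3,6)→{6}; (4,10)→{4,10}; (5,7)→{2,7}; (6,4)→{4,8}; (7,1)→{1,4}; (8,8)→{6,8,10}; (9,2)→{1,2,3}. Safe: 9. Place at column 9.
Columns [5, 3, 6, 10, 7, 4, 1, 8, 2, 9], r−c [-4, -1, -3, -6, -2, 2, 6, 0, 7, 1], r+c [6, 5, 9, 14, 12, 10, 8, 16, 11, 19] are all distinct, so no two queens attack.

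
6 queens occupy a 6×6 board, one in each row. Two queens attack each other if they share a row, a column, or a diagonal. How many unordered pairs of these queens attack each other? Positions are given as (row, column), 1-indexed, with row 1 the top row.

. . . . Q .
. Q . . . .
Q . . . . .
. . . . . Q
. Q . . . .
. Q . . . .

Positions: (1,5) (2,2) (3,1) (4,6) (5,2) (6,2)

4

Same column: (2,2)–(5,2) (column 2); (2,2)–(6,2) (column 2); (5,2)–(6,2) (column 2).
Same diagonal: (2,2)–(3,1) (|2−3| = |2−1| = 1).
Total attacking pairs: 4.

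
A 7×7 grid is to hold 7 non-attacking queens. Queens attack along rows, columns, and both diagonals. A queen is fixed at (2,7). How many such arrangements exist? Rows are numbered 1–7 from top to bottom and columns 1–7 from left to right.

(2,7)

Branch on row 1: col 1 → 0; col 2 → 1; col 3 → 2; col 4 → 2; col 5 → 2.
Sum: 0 + 1 + 2 + 2 + 2 = 7.

7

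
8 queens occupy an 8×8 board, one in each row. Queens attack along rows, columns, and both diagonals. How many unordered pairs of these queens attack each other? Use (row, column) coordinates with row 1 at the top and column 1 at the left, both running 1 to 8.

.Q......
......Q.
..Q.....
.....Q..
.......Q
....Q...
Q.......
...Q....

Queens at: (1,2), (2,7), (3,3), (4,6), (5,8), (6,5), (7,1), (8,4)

All columns are distinct and no two queens satisfy |Δrow| = |Δcol|, so no pair attacks.

0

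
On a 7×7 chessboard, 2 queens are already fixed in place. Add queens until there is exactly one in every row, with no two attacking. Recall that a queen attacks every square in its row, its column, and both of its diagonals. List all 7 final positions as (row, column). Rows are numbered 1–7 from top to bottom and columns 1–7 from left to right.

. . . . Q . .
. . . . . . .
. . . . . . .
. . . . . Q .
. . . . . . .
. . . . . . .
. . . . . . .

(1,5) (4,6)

Row 2: attacked by (1,5)→{4,5,6}; (4,6)→{4,6}. Safe: 1, 2, 3, 7. Place at column 3.
Row 3: attacked by (1,5)→{3,5,7}; (2,3)→{2,3,4}; (4,6)→{5,6,7}. Safe: 1. Place at column 1.
Row 5: attacked by (1,5)→{1,5}; (2,3)→{3,6}; (3,1)→{1,3}; (4,6)→{5,6,7}. Safe: 2, 4. Place at column 4.
Row 6: attacked by (1,5)→{5}; (2,3)→{3,7}; (3,1)→{1,4}; (4,6)→{4,6}; (5,4)→{3,4,5}. Safe: 2. Place at column 2.
Row 7: attacked by (1,5)→{5}; (2,3)→{3}; (3,1)→{1,5}; (4,6)→{3,6}; (5,4)→{2,4,6}; (6,2)→{1,2,3}. Safe: 7. Place at column 7.
Columns [5, 3, 1, 6, 4, 2, 7], r−c [-4, -1, 2, -2, 1, 4, 0], r+c [6, 5, 4, 10, 9, 8, 14] are all distinct, so no two queens attack.

(1,5) (2,3) (3,1) (4,6) (5,4) (6,2) (7,7)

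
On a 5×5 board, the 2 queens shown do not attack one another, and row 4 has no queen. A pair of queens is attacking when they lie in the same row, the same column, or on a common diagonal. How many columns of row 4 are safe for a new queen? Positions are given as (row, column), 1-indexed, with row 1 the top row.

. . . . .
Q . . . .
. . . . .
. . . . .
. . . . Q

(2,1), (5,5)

(2,1) attacks row 4 at column 1 and diagonals 3.
(5,5) attacks row 4 at column 5 and diagonals 4.
Attacked columns: {1, 3, 4, 5}. Safe: {2}.

1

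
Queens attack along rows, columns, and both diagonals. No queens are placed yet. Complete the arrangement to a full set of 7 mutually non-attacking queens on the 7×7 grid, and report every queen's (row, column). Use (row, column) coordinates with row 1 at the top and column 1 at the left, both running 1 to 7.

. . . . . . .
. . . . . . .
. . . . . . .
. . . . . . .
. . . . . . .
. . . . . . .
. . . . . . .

Row 1: Safe: 1, 2, 3, 4, 5, 6, 7. Place at column 4.
Row 2: attacked by (1,4)→{3,4,5}. Safe: 1, 2, 6, 7. Place at column 2.
Row 3: attacked by (1,4)→{2,4,6}; (2,2)→{1,2,3}. Safe: 5, 7. Place at column 7.
Row 4: attacked by (1,4)→{1,4,7}; (2,2)→{2,4}; (3,7)→{6,7}. Safe: 3, 5. Place at column 5.
Row 5: attacked by (1,4)→{4}; (2,2)→{2,5}; (3,7)→{5,7}; (4,5)→{4,5,6}. Safe: 1, 3. Place at column 3.
Row 6: attacked by (1,4)→{4}; (2,2)→{2,6}; (3,7)→{4,7}; (4,5)→{3,5,7}; (5,3)→{2,3,4}. Safe: 1. Place at column 1.
Row 7: attacked by (1,4)→{4}; (2,2)→{2,7}; (3,7)→{3,7}; (4,5)→{2,5}; (5,3)→{1,3,5}; (6,1)→{1,2}. Safe: 6. Place at column 6.
Columns [4, 2, 7, 5, 3, 1, 6], r−c [-3, 0, -4, -1, 2, 5, 1], r+c [5, 4, 10, 9, 8, 7, 13] are all distinct, so no two queens attack.

(1,4) (2,2) (3,7) (4,5) (5,3) (6,1) (7,6)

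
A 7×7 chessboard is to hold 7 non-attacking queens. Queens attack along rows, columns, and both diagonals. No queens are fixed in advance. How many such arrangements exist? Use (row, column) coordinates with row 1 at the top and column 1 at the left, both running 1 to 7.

Branch on row 1: col 1 → 4; col 2 → 7; col 3 → 6; col 4 → 6; col 5 → 6; col 6 → 7; col 7 → 4.
Sum: 4 + 7 + 6 + 6 + 6 + 7 + 4 = 40.
(This is the classic 7-queens count.)

40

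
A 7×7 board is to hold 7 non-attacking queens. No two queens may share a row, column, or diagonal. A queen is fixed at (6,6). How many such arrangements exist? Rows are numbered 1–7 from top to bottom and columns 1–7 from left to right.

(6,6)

Branch on row 1: col 2 → 1; col 3 → 1; col 4 → 0; col 5 → 1; col 7 → 1.
Sum: 1 + 1 + 0 + 1 + 1 = 4.

4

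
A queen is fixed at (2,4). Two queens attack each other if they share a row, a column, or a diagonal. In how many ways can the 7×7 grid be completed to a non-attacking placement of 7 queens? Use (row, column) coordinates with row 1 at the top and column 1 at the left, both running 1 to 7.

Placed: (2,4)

6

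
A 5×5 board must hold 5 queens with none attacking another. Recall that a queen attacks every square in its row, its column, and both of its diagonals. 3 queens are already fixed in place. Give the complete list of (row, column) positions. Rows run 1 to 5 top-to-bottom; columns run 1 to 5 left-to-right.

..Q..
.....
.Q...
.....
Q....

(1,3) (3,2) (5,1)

(1,3) (2,5) (3,2) (4,4) (5,1)

Row 2: attacked by (1,3)→{2,3,4}; (3,2)→{1,2,3}; (5,1)→{1,4}. Safe: 5. Place at column 5.
Row 4: attacked by (1,3)→{3}; (2,5)→{3,5}; (3,2)→{1,2,3}; (5,1)→{1,2}. Safe: 4. Place at column 4.
Columns [3, 5, 2, 4, 1], r−c [-2, -3, 1, 0, 4], r+c [4, 7, 5, 8, 6] are all distinct, so no two queens attack.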